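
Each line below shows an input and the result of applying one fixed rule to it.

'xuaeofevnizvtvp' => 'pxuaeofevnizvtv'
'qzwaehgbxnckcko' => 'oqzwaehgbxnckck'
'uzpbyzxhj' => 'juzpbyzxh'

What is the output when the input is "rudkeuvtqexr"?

Looking at the pairs, the operation is to move the last character to the front.
For "rudkeuvtqexr" the result is "rrudkeuvtqex".

rrudkeuvtqex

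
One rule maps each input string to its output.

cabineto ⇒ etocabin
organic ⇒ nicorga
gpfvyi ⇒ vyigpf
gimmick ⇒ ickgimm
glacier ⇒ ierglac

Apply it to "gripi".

Rule — move the last 3 characters to the front (rotate right by 3).
On "gripi" that produces "ipigr".

ipigr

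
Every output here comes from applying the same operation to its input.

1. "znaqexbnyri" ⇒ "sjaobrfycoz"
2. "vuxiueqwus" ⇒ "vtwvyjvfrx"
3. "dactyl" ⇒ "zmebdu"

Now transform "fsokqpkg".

lhgtplrq

Looking at the pairs, the operation is to move the last 2 characters to the front (rotate right by 2), then shift every letter 1 place forward in the alphabet (wrapping around).
Applying both steps to "fsokqpkg": "kgfsokqp", then "lhgtplrq".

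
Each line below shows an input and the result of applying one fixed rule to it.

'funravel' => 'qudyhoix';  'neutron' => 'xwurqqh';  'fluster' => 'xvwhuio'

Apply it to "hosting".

vwlqjkr

The rule is to move the first 2 characters to the end (rotate left by 2), then shift every letter 3 places forward in the alphabet (wrapping around).
On "hosting": the first step gives "stingho", and the second then gives "vwlqjkr".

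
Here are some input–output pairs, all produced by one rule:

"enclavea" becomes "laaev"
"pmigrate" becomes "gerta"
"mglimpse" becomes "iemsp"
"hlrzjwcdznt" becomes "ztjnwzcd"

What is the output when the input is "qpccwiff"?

Each output is the input with this applied: delete the first 3 characters, then take characters alternately from the front and the back (1st, last, 2nd, 2nd-last, ...).
Starting from "qpccwiff": after the first operation, "cwiff"; after the second, "cfwfi".

cfwfi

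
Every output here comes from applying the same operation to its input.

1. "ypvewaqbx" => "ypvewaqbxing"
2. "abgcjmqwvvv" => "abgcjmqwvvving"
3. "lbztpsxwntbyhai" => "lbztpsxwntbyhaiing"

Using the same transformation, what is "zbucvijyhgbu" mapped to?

Looking at the pairs, the operation is to append "ing".
Applying that to "zbucvijyhgbu" gives "zbucvijyhgbuing".

zbucvijyhgbuing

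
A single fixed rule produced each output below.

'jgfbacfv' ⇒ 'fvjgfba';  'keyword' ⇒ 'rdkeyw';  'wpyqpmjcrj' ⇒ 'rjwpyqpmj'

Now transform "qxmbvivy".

vyqxmbv

The transformation: move the last 3 characters to the front (rotate right by 3), then delete the first character.
For "qxmbvivy" the result is "vyqxmbv".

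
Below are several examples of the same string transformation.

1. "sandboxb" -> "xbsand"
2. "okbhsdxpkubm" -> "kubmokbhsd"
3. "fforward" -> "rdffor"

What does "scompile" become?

lescom

The rule is to swap the front and back halves of the string, then delete the first 2 characters.
Working it through for "scompile": intermediate "pilescom", final "lescom".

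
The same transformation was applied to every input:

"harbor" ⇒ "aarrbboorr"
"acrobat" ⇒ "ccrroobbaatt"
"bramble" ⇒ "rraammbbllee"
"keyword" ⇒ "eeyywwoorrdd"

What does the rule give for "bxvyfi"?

The transformation: double every character, then delete the first 2 characters.
For "bxvyfi", step one produces "bbxxvvyyffii"; step two turns that into "xxvvyyffii".

xxvvyyffii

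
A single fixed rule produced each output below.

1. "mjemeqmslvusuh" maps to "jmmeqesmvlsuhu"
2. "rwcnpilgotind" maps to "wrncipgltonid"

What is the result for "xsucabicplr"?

sxcubacilpr

The transformation: swap each adjacent pair of characters (1↔2, 3↔4, ...).
So "xsucabicplr" becomes "sxcubacilpr".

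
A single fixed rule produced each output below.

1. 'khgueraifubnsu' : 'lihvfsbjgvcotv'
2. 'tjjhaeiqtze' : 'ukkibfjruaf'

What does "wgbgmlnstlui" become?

xhchnmotumvj

What's happening: shift every letter 1 place forward in the alphabet (wrapping around).
So "wgbgmlnstlui" becomes "xhchnmotumvj".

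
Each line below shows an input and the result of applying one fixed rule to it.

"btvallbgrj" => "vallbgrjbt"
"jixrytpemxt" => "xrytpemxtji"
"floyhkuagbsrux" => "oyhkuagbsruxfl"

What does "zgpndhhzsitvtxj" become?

pndhhzsitvtxjzg

What's happening: move the first 2 characters to the end (rotate left by 2).
Doing the same to "zgpndhhzsitvtxj": "pndhhzsitvtxjzg".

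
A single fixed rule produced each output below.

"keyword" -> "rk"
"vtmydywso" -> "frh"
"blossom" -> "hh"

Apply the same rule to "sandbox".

The transformation: shift every letter 7 places backward in the alphabet (wrapping around), then keep one character in every 3, starting at position 3 (positions 3rd, 6th, 9th, ...).
Applying both steps to "sandbox": "ltgwuhq", then "gh".
(Check on "blossom": → "uehllhf" → "hh" ✓)

gh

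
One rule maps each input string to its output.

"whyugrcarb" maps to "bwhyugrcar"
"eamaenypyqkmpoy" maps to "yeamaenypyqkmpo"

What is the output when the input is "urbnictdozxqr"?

What's happening: move the last character to the front.
Applying that to "urbnictdozxqr" gives "rurbnictdozxq".

rurbnictdozxq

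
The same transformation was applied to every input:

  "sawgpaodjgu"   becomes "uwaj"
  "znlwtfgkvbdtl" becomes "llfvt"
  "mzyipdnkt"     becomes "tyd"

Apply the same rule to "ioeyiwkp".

The rule is to move the last character to the front, then keep one character in every 3, starting at position 1 (positions 1st, 4th, 7th, ...).
For "ioeyiwkp" the result is "pew".

pew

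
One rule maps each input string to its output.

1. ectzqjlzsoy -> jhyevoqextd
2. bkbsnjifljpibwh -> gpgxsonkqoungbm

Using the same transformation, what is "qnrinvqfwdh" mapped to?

vswnsavkbim

Rule — shift every letter 5 places forward in the alphabet (wrapping around).
On "qnrinvqfwdh" that produces "vswnsavkbim".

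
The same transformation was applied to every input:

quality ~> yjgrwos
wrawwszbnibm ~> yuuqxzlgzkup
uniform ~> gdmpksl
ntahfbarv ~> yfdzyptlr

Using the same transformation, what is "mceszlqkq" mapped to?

cqxjoioka

Looking at the pairs, the operation is to shift every letter 2 places backward in the alphabet (wrapping around), then move the first 2 characters to the end (rotate left by 2).
For "mceszlqkq" the result is "cqxjoioka".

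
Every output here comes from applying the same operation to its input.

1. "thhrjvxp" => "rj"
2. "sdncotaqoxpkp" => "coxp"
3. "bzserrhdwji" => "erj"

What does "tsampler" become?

In each case the input is transformed by: swap each adjacent pair of characters (1↔2, 3↔4, ...), then keep one character in every 3, starting at position 3 (positions 3rd, 6th, 9th, ...).
For "tsampler" the result is "mp".

mp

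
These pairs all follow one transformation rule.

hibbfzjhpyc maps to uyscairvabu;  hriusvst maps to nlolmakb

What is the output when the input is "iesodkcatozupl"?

hwdvtmhsniebxl

Rule — move the first 3 characters to the end (rotate left by 3), then shift every letter 7 places backward in the alphabet (wrapping around).
Working it through for "iesodkcatozupl": intermediate "odkcatozuplies", final "hwdvtmhsniebxl".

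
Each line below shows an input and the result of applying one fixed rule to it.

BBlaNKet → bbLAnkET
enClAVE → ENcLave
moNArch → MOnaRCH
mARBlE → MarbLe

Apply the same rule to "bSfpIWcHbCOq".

The pattern: flip the case of every letter.
On "bSfpIWcHbCOq" that produces "BsFPiwChBcoQ".

BsFPiwChBcoQ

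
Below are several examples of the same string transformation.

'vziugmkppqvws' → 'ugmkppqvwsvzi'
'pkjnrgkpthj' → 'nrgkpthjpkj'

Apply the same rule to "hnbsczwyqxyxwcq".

Looking at the pairs, the operation is to move the first 3 characters to the end (rotate left by 3).
On "hnbsczwyqxyxwcq" that produces "sczwyqxyxwcqhnb".

sczwyqxyxwcqhnb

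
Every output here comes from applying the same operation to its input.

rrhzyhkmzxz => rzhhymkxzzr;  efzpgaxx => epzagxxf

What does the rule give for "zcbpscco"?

The pattern: swap each adjacent pair of characters (1↔2, 3↔4, ...), then move the first character to the end.
Applying both steps to "zcbpscco": "czpbcsoc", then "zpbcsocc".

zpbcsocc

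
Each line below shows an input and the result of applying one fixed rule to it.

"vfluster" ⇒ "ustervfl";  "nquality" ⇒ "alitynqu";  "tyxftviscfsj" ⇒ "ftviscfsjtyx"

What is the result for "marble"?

blemar

In each case the input is transformed by: move the first 3 characters to the end (rotate left by 3).
"marble" → "blemar".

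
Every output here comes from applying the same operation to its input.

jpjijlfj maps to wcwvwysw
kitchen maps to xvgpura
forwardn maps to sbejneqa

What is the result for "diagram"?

In each case the input is transformed by: shift every letter 13 places forward in the alphabet (wrapping around) — i.e. ROT13.
Applying that to "diagram" gives "qvntenz".

qvntenz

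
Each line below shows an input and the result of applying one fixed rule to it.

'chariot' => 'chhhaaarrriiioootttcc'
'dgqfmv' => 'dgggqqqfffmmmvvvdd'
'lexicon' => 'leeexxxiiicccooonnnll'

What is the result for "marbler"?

maaarrrbbbllleeerrrmm

Looking at the pairs, the operation is to repeat every character 3 times, then move the first 2 characters to the end (rotate left by 2).
On "marbler": the first step gives "mmmaaarrrbbbllleeerrr", and the second then gives "maaarrrbbbllleeerrrmm".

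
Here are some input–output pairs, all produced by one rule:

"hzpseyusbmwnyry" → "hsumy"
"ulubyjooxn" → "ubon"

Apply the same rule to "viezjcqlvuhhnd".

In each case the input is transformed by: keep one character in every 3, starting at position 1 (positions 1st, 4th, 7th, ...).
On "viezjcqlvuhhnd" that produces "vzqun".

vzqun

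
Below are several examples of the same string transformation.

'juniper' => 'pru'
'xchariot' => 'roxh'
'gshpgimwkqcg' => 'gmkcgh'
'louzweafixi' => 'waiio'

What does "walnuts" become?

In each case the input is transformed by: move the first 3 characters to the end (rotate left by 3), then keep every other character starting from the second (positions 2nd, 4th, 6th, ...).
Working it through for "walnuts": intermediate "nutswal", final "usa".

usa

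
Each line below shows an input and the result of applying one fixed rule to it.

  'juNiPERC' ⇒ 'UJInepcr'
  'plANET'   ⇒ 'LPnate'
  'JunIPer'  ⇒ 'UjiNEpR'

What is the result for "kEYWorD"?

eKwyROd

The pattern: flip the case of every letter, then swap each adjacent pair of characters (1↔2, 3↔4, ...).
"kEYWorD" → "KeywORd" → "eKwyROd".
(Check on "plANET": → "PLanet" → "LPnate" ✓)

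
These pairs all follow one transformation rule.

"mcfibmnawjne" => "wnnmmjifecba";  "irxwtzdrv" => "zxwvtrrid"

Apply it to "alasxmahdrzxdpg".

The transformation: sort the characters into reverse alphabetical order.
On "alasxmahdrzxdpg" that produces "zxxsrpmlhgddaaa".

zxxsrpmlhgddaaa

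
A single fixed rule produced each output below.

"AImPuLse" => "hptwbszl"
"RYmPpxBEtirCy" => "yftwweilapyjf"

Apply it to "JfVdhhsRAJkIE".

In each case the input is transformed by: shift every letter 7 places forward in the alphabet (wrapping around), then convert every letter to lowercase.
For "JfVdhhsRAJkIE", step one produces "QmCkoozYHQrPL"; step two turns that into "qmckoozyhqrpl".

qmckoozyhqrpl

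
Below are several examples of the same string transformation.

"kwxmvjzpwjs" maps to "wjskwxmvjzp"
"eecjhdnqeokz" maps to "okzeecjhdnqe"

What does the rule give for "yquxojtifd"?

Each output is the input with this applied: move the last 3 characters to the front (rotate right by 3).
Applying that to "yquxojtifd" gives "ifdyquxojt".

ifdyquxojt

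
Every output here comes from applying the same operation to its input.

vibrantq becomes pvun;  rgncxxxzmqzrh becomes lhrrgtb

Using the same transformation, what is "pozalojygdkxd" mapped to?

jtfdaex

Looking at the pairs, the operation is to keep every other character starting from the first (positions 1st, 3rd, 5th, ...), then shift every letter 6 places backward in the alphabet (wrapping around).
So "pozalojygdkxd" becomes "jtfdaex".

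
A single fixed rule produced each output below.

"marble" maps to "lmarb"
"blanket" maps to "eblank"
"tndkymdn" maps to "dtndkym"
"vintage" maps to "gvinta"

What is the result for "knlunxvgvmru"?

The rule is to delete the last character, then move the last character to the front.
Working it through for "knlunxvgvmru": intermediate "knlunxvgvmr", final "rknlunxvgvm".

rknlunxvgvm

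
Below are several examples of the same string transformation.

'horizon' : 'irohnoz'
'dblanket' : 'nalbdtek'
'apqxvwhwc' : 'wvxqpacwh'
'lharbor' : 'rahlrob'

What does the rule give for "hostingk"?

In each case the input is transformed by: reverse the string, then move the first 3 characters to the end (rotate left by 3).
Applying both steps to "hostingk": "kgnitsoh", then "itsohkgn".
(Check on "apqxvwhwc": → "cwhwvxqpa" → "wvxqpacwh" ✓)

itsohkgn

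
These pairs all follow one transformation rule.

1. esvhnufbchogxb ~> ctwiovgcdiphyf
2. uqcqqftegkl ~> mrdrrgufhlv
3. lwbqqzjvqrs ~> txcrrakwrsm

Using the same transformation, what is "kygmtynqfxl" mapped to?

mzhnuzorgyl

In each case the input is transformed by: shift every letter 1 place forward in the alphabet (wrapping around), then swap the first and last characters.
Working it through for "kygmtynqfxl": intermediate "lzhnuzorgym", final "mzhnuzorgyl".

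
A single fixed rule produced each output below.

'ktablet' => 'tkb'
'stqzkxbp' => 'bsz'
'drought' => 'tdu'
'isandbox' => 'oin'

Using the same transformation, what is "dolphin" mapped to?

Each output is the input with this applied: keep one character in every 3, starting at position 1 (positions 1st, 4th, 7th, ...), then move the last character to the front.
Applying both steps to "dolphin": "dpn", then "ndp".

ndp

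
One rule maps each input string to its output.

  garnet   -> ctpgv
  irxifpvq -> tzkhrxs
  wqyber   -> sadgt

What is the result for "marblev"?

ctdngx

The transformation: shift every letter 2 places forward in the alphabet (wrapping around), then delete the first character.
"marblev" → "octdngx" → "ctdngx".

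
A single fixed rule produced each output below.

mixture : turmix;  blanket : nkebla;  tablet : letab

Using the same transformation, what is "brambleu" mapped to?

The transformation: delete the last character, then move the first 3 characters to the end (rotate left by 3).
Starting from "brambleu": after the first operation, "bramble"; after the second, "mblebra".

mblebra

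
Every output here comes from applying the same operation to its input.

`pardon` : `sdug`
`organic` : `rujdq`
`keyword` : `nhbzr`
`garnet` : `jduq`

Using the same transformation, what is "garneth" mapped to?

jduqh

The transformation: shift every letter 3 places forward in the alphabet (wrapping around), then delete the last 2 characters.
Applying both steps to "garneth": "jduqhwk", then "jduqh".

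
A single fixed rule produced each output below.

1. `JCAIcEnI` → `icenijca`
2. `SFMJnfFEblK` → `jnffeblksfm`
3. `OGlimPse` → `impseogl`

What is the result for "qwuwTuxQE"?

wtuxqeqwu

The pattern: move the first 3 characters to the end (rotate left by 3), then convert every letter to lowercase.
Doing the same to "qwuwTuxQE": "wtuxqeqwu".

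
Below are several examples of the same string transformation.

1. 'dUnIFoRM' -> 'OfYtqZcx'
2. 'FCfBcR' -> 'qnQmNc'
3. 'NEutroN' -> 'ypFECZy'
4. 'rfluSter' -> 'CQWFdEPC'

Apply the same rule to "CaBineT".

nLmTYPe

In each case the input is transformed by: shift every letter 11 places forward in the alphabet (wrapping around), then flip the case of every letter.
On "CaBineT": the first step gives "NlMtypE", and the second then gives "nLmTYPe".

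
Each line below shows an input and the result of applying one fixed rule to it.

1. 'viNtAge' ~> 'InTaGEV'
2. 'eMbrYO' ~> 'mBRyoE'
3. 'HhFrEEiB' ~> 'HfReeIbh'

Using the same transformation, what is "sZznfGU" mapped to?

zZNFguS

The rule is to move the first character to the end, then flip the case of every letter.
Working it through for "sZznfGU": intermediate "ZznfGUs", final "zZNFguS".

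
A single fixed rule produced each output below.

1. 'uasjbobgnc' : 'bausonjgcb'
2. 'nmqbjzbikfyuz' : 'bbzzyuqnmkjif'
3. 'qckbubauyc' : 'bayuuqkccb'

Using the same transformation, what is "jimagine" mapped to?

eanmjiig

Looking at the pairs, the operation is to sort the characters into reverse alphabetical order, then move the last 2 characters to the front (rotate right by 2).
Applying both steps to "jimagine": "nmjiigea", then "eanmjiig".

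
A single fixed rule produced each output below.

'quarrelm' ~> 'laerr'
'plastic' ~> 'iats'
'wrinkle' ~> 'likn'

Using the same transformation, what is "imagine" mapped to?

What's happening: take characters alternately from the front and the back (1st, last, 2nd, 2nd-last, ...), then delete the first 3 characters.
Applying that to "imagine" gives "naig".
(Check on "quarrelm": → "qmulaerr" → "laerr" ✓)

naig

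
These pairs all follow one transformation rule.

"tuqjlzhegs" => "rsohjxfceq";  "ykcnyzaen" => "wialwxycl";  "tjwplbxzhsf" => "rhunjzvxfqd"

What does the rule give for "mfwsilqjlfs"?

kduqgjohjdq

Rule — shift every letter 2 places backward in the alphabet (wrapping around).
"mfwsilqjlfs" → "kduqgjohjdq".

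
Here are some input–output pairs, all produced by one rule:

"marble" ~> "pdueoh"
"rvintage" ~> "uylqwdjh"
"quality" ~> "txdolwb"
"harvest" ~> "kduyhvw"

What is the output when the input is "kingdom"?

nlqjgrp

In each case the input is transformed by: shift every letter 3 places forward in the alphabet (wrapping around).
"kingdom" → "nlqjgrp".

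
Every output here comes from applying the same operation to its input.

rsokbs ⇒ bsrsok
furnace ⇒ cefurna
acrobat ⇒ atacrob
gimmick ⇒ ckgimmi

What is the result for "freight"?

htfreig

The rule is to move the last 2 characters to the front (rotate right by 2).
Doing the same to "freight": "htfreig".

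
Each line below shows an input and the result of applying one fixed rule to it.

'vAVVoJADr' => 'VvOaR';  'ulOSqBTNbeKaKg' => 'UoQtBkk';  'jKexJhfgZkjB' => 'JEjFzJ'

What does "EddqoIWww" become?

eDOwW

The transformation: keep every other character starting from the first (positions 1st, 3rd, 5th, ...), then flip the case of every letter.
On "EddqoIWww": the first step gives "EdoWw", and the second then gives "eDOwW".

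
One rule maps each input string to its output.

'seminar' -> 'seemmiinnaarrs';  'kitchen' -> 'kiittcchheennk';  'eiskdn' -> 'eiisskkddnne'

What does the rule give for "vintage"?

viinnttaaggeev

Each output is the input with this applied: double every character, then move the first character to the end.
For "vintage", step one produces "vviinnttaaggee"; step two turns that into "viinnttaaggeev".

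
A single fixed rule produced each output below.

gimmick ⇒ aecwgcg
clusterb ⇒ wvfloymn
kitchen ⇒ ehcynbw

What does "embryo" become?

The pattern: take characters alternately from the front and the back (1st, last, 2nd, 2nd-last, ...), then shift every letter 6 places backward in the alphabet (wrapping around).
"embryo" → "eomybr" → "yigsvl".

yigsvl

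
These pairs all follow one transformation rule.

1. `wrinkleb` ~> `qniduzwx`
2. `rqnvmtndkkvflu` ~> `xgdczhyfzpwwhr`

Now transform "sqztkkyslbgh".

steclfwwkexn

The transformation: shift every letter 12 places forward in the alphabet (wrapping around), then move the last 2 characters to the front (rotate right by 2).
For "sqztkkyslbgh", step one produces "eclfwwkexnst"; step two turns that into "steclfwwkexn".
(Check on "wrinkleb": → "iduzwxqn" → "qniduzwx" ✓)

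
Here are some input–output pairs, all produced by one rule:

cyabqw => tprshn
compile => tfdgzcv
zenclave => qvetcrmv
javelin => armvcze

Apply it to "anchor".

What's happening: shift every letter 9 places backward in the alphabet (wrapping around).
So "anchor" becomes "retyfi".

retyfi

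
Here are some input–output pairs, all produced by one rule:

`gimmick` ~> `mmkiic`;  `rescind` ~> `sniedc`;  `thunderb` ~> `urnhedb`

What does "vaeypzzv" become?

Looking at the pairs, the operation is to delete the first character, then sort the characters into reverse alphabetical order.
"vaeypzzv" → "zzyvpea".

zzyvpea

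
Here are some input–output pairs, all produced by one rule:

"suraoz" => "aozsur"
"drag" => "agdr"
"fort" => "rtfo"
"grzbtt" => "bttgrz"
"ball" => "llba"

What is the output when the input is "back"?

ckba

What's happening: swap the front and back halves of the string.
Applying that to "back" gives "ckba".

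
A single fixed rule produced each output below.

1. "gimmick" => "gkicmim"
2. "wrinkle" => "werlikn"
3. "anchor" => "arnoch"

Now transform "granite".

gertain

In each case the input is transformed by: take characters alternately from the front and the back (1st, last, 2nd, 2nd-last, ...).
Doing the same to "granite": "gertain".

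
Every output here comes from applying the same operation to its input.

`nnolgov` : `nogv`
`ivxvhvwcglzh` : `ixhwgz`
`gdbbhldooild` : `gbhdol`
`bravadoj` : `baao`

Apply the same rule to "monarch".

The pattern: keep every other character starting from the first (positions 1st, 3rd, 5th, ...).
On "monarch" that produces "mnrh".

mnrh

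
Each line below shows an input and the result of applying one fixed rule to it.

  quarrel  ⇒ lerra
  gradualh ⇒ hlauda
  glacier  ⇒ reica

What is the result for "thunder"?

In each case the input is transformed by: delete the first 2 characters, then reverse the string.
Working it through for "thunder": intermediate "under", final "rednu".
(Check on "quarrel": → "arrel" → "lerra" ✓)

rednu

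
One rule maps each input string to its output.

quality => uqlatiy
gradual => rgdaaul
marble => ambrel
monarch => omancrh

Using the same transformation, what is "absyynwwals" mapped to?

Looking at the pairs, the operation is to swap each adjacent pair of characters (1↔2, 3↔4, ...).
On "absyynwwals" that produces "baysnywwlas".

baysnywwlas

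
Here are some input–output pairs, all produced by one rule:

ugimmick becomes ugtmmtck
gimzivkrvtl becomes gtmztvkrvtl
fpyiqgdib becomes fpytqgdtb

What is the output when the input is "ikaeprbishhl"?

Each output is the input with this applied: replace every "i" with "t".
So "ikaeprbishhl" becomes "tkaeprbtshhl".

tkaeprbtshhl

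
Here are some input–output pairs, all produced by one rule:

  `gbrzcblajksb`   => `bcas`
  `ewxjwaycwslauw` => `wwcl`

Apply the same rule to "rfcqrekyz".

Each output is the input with this applied: move the last character to the front, then keep one character in every 3, starting at position 3 (positions 3rd, 6th, 9th, ...).
Working it through for "rfcqrekyz": intermediate "zrfcqreky", final "fry".

fry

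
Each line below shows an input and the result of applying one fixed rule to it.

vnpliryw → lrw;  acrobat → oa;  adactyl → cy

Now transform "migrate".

rt

In each case the input is transformed by: delete the first 2 characters, then keep every other character starting from the second (positions 2nd, 4th, 6th, ...).
"migrate" → "grate" → "rt".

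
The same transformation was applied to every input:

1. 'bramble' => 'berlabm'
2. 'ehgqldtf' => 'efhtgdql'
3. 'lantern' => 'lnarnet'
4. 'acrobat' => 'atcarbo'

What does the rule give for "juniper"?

The rule is to take characters alternately from the front and the back (1st, last, 2nd, 2nd-last, ...).
So "juniper" becomes "jruenpi".

jruenpi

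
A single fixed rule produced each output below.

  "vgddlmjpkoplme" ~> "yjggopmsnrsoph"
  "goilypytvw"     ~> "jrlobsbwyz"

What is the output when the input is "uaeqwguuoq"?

xdhtzjxxrt

What's happening: shift every letter 3 places forward in the alphabet (wrapping around).
Doing the same to "uaeqwguuoq": "xdhtzjxxrt".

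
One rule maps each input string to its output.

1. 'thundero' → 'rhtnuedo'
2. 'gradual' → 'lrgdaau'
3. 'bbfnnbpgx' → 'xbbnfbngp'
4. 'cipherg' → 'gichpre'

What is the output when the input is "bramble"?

erbmalb

The transformation: swap each adjacent pair of characters (1↔2, 3↔4, ...), then move the last character to the front.
On "bramble": the first step gives "rbmalbe", and the second then gives "erbmalb".
(Check on "gradual": → "rgdaaul" → "lrgdaau" ✓)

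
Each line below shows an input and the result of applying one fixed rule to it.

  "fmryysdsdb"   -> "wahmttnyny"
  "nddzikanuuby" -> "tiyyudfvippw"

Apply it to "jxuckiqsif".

aespxfdlnd

Rule — move the last character to the front, then shift every letter 5 places backward in the alphabet (wrapping around).
Starting from "jxuckiqsif": after the first operation, "fjxuckiqsi"; after the second, "aespxfdlnd".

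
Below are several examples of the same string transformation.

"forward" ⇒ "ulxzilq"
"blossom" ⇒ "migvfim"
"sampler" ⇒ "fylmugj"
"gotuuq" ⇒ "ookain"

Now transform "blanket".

eynvfuh

Rule — shift every letter 6 places backward in the alphabet (wrapping around), then move the last 3 characters to the front (rotate right by 3).
"blanket" → "vfuheyn" → "eynvfuh".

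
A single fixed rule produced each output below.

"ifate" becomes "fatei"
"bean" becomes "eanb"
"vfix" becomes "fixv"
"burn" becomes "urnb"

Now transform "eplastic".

The rule is to move the first character to the end.
"eplastic" → "plastice".

plastice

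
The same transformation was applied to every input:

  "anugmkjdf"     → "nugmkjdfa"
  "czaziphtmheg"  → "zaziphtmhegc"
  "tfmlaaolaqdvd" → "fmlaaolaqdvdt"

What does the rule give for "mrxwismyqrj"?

Each output is the input with this applied: move the first character to the end.
Applying that to "mrxwismyqrj" gives "rxwismyqrjm".

rxwismyqrjm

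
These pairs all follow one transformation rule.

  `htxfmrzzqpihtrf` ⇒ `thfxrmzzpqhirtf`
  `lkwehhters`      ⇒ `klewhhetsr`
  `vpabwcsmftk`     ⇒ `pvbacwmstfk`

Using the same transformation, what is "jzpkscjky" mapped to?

zjkpcskjy

Each output is the input with this applied: swap each adjacent pair of characters (1↔2, 3↔4, ...).
For "jzpkscjky" the result is "zjkpcskjy".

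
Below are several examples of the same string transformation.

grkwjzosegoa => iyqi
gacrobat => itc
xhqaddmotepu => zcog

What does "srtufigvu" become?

uwi

Each output is the input with this applied: shift every letter 2 places forward in the alphabet (wrapping around), then keep one character in every 3, starting at position 1 (positions 1st, 4th, 7th, ...).
For "srtufigvu", step one produces "utvwhkixw"; step two turns that into "uwi".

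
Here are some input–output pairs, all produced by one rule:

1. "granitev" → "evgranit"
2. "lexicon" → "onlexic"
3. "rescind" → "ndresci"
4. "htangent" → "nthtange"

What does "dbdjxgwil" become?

ildbdjxgw

The rule is to move the last 2 characters to the front (rotate right by 2).
So "dbdjxgwil" becomes "ildbdjxgw".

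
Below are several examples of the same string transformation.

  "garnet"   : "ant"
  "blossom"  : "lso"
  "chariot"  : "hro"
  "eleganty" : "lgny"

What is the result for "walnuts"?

In each case the input is transformed by: keep every other character starting from the second (positions 2nd, 4th, 6th, ...).
Applying that to "walnuts" gives "ant".

ant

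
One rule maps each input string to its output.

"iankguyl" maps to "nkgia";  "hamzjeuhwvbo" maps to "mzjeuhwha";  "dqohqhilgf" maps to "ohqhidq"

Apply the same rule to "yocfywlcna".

cfywlyo

The rule is to delete the last 3 characters, then move the first 2 characters to the end (rotate left by 2).
"yocfywlcna" → "yocfywl" → "cfywlyo".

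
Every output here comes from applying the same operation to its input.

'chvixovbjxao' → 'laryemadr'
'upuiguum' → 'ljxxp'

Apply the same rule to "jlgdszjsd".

gvcmvg

The rule is to shift every letter 3 places forward in the alphabet (wrapping around), then delete the first 3 characters.
On "jlgdszjsd": the first step gives "mojgvcmvg", and the second then gives "gvcmvg".
(Check on "upuiguum": → "xsxljxxp" → "ljxxp" ✓)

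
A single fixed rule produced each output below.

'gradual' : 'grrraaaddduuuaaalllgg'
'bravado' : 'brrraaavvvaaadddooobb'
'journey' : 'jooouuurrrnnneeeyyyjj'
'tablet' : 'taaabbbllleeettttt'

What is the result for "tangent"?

taaannngggeeennnttttt

The transformation: repeat every character 3 times, then move the first 2 characters to the end (rotate left by 2).
"tangent" → "taaannngggeeennnttttt".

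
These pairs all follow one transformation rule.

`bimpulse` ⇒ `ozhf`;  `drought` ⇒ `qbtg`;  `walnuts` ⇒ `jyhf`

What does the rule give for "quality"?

The transformation: keep every other character starting from the first (positions 1st, 3rd, 5th, ...), then shift every letter 13 places forward in the alphabet (wrapping around) — i.e. ROT13.
On "quality" that produces "dnvl".
(Check on "drought": → "dogt" → "qbtg" ✓)

dnvl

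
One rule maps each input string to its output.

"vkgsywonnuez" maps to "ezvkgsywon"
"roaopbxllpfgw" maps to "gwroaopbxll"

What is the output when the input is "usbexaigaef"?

efusbexai

Looking at the pairs, the operation is to move the last 2 characters to the front (rotate right by 2), then delete the last 2 characters.
Starting from "usbexaigaef": after the first operation, "efusbexaiga"; after the second, "efusbexai".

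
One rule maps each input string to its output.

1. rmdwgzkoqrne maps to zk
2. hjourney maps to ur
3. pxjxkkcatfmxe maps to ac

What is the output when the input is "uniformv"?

In each case the input is transformed by: take characters alternately from the front and the back (1st, last, 2nd, 2nd-last, ...), then keep only the last 2 characters.
For "uniformv", step one produces "uvnmirfo"; step two turns that into "fo".

fo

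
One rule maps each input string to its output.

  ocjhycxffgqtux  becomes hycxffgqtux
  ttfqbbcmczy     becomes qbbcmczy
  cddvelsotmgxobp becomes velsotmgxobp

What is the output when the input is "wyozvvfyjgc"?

Each output is the input with this applied: delete the first 3 characters.
Doing the same to "wyozvvfyjgc": "zvvfyjgc".

zvvfyjgc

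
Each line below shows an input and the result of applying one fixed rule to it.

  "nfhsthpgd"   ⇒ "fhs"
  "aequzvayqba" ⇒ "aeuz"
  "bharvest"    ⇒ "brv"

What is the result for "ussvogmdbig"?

disv

Each output is the input with this applied: sort the characters into alphabetical order, then keep one character in every 3, starting at position 2 (positions 2nd, 5th, 8th, ...).
For "ussvogmdbig", step one produces "bdggimossuv"; step two turns that into "disv".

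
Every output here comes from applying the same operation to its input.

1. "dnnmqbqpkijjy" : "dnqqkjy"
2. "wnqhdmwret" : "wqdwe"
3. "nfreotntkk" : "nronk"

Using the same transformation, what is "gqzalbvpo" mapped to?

In each case the input is transformed by: keep every other character starting from the first (positions 1st, 3rd, 5th, ...).
On "gqzalbvpo" that produces "gzlvo".

gzlvo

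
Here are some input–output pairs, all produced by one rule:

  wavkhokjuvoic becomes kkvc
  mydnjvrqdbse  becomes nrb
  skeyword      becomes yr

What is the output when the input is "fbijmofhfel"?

Looking at the pairs, the operation is to delete the first character, then keep one character in every 3, starting at position 3 (positions 3rd, 6th, 9th, ...).
For "fbijmofhfel", step one produces "bijmofhfel"; step two turns that into "jfe".

jfe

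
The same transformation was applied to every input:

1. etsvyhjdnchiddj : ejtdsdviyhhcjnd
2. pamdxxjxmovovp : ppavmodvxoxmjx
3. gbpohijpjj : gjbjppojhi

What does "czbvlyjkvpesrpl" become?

Each output is the input with this applied: take characters alternately from the front and the back (1st, last, 2nd, 2nd-last, ...).
"czbvlyjkvpesrpl" → "clzpbrvsleypjvk".

clzpbrvsleypjvk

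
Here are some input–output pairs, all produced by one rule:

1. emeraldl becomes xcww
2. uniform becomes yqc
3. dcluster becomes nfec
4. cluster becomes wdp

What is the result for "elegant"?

wry

In each case the input is transformed by: keep every other character starting from the second (positions 2nd, 4th, 6th, ...), then shift every letter 11 places forward in the alphabet (wrapping around).
"elegant" → "lgn" → "wry".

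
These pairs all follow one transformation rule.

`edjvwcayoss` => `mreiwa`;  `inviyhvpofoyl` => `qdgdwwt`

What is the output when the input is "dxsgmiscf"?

lauan

Looking at the pairs, the operation is to keep every other character starting from the first (positions 1st, 3rd, 5th, ...), then shift every letter 8 places forward in the alphabet (wrapping around).
"dxsgmiscf" → "dsmsf" → "lauan".
(Check on "inviyhvpofoyl": → "ivyvool" → "qdgdwwt" ✓)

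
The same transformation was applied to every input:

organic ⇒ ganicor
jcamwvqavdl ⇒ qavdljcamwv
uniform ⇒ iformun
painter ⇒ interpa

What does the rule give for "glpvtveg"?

Rule — move the last 2 characters to the front (rotate right by 2), then move the last 3 characters to the front (rotate right by 3).
Starting from "glpvtveg": after the first operation, "egglpvtv"; after the second, "vtvegglp".

vtvegglp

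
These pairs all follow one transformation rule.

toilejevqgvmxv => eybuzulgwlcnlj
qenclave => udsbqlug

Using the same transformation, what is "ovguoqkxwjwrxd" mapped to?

lwkeganmzmhnte

The rule is to shift every letter 10 places backward in the alphabet (wrapping around), then move the first character to the end.
So "ovguoqkxwjwrxd" becomes "lwkeganmzmhnte".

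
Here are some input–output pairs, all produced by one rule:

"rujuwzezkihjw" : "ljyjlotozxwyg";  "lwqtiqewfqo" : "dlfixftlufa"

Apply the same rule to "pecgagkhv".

ktrvpvzwe

The rule is to swap the first and last characters, then shift every letter 11 places backward in the alphabet (wrapping around).
Working it through for "pecgagkhv": intermediate "vecgagkhp", final "ktrvpvzwe".
(Check on "lwqtiqewfqo": → "owqtiqewfql" → "dlfixftlufa" ✓)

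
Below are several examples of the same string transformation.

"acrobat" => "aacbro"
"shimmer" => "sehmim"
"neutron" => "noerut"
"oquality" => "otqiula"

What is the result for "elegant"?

Looking at the pairs, the operation is to delete the last character, then take characters alternately from the front and the back (1st, last, 2nd, 2nd-last, ...).
Starting from "elegant": after the first operation, "elegan"; after the second, "enlaeg".

enlaeg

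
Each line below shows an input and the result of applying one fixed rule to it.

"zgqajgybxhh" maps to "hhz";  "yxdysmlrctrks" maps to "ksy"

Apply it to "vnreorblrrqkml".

mlv

What's happening: move the last 2 characters to the front (rotate right by 2), then keep only the first 3 characters.
Applying both steps to "vnreorblrrqkml": "mlvnreorblrrqk", then "mlv".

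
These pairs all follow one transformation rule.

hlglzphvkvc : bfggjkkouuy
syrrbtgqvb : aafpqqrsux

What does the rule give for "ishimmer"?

Looking at the pairs, the operation is to sort the characters into alphabetical order, then shift every letter 1 place backward in the alphabet (wrapping around).
"ishimmer" → "ehiimmrs" → "dghhllqr".

dghhllqr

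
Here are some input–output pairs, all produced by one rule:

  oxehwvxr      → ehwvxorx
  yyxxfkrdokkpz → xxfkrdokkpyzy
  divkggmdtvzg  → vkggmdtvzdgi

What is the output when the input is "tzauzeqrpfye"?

What's happening: swap the first and last characters, then move the first 2 characters to the end (rotate left by 2).
Working it through for "tzauzeqrpfye": intermediate "ezauzeqrpfyt", final "auzeqrpfytez".

auzeqrpfytez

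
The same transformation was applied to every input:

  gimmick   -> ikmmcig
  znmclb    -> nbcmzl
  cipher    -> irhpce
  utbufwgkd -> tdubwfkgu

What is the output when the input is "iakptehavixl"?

The pattern: swap the first and last characters, then swap each adjacent pair of characters (1↔2, 3↔4, ...).
On "iakptehavixl": the first step gives "lakptehavixi", and the second then gives "alpketahivix".

alpketahivix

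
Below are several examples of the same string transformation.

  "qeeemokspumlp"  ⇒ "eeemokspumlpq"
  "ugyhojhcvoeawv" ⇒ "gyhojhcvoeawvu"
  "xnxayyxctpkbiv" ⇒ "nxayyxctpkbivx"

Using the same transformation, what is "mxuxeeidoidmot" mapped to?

xuxeeidoidmotm

Rule — move the first character to the end.
"mxuxeeidoidmot" → "xuxeeidoidmotm".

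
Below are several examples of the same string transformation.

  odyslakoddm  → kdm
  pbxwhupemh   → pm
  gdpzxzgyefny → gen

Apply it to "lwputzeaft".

The pattern: keep every other character starting from the first (positions 1st, 3rd, 5th, ...), then delete the first 3 characters.
Applying both steps to "lwputzeaft": "lptef", then "ef".

ef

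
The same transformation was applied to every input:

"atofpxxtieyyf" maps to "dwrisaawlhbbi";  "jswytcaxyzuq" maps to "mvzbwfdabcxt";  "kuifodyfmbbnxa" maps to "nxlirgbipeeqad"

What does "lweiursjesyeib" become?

ozhlxuvmhvbhle

Each output is the input with this applied: shift every letter 3 places forward in the alphabet (wrapping around).
"lweiursjesyeib" → "ozhlxuvmhvbhle".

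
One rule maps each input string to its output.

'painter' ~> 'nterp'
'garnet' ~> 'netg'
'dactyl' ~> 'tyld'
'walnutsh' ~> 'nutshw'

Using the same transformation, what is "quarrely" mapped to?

rrelyq

The rule is to move the first character to the end, then delete the first 2 characters.
Starting from "quarrely": after the first operation, "uarrelyq"; after the second, "rrelyq".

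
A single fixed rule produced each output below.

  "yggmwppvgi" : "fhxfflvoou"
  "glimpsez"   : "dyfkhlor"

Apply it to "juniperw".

qvitmhod

What's happening: move the last 2 characters to the front (rotate right by 2), then shift every letter 1 place backward in the alphabet (wrapping around).
Working it through for "juniperw": intermediate "rwjunipe", final "qvitmhod".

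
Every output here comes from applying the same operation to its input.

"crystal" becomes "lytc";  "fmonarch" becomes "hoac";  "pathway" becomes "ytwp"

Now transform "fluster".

The transformation: swap the first and last characters, then keep every other character starting from the first (positions 1st, 3rd, 5th, ...).
Applying both steps to "fluster": "rlustef", then "rutf".

rutf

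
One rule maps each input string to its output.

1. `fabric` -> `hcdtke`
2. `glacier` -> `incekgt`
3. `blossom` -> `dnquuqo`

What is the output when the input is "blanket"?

dncpmgv

The rule is to shift every letter 2 places forward in the alphabet (wrapping around).
On "blanket" that produces "dncpmgv".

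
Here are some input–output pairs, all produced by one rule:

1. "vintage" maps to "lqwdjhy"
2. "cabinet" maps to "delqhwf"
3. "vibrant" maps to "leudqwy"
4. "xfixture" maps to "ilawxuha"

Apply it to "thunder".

Rule — move the first character to the end, then shift every letter 3 places forward in the alphabet (wrapping around).
Starting from "thunder": after the first operation, "hundert"; after the second, "kxqghuw".

kxqghuw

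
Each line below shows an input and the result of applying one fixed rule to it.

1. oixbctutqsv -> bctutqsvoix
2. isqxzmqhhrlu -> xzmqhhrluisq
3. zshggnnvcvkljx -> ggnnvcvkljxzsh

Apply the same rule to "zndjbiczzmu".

jbiczzmuznd

The transformation: move the first 3 characters to the end (rotate left by 3).
Doing the same to "zndjbiczzmu": "jbiczzmuznd".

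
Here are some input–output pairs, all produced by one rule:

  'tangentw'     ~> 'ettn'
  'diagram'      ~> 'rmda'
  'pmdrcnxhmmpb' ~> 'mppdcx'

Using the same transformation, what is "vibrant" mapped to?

Each output is the input with this applied: keep every other character starting from the first (positions 1st, 3rd, 5th, ...), then move the last 2 characters to the front (rotate right by 2).
Working it through for "vibrant": intermediate "vbat", final "atvb".

atvb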